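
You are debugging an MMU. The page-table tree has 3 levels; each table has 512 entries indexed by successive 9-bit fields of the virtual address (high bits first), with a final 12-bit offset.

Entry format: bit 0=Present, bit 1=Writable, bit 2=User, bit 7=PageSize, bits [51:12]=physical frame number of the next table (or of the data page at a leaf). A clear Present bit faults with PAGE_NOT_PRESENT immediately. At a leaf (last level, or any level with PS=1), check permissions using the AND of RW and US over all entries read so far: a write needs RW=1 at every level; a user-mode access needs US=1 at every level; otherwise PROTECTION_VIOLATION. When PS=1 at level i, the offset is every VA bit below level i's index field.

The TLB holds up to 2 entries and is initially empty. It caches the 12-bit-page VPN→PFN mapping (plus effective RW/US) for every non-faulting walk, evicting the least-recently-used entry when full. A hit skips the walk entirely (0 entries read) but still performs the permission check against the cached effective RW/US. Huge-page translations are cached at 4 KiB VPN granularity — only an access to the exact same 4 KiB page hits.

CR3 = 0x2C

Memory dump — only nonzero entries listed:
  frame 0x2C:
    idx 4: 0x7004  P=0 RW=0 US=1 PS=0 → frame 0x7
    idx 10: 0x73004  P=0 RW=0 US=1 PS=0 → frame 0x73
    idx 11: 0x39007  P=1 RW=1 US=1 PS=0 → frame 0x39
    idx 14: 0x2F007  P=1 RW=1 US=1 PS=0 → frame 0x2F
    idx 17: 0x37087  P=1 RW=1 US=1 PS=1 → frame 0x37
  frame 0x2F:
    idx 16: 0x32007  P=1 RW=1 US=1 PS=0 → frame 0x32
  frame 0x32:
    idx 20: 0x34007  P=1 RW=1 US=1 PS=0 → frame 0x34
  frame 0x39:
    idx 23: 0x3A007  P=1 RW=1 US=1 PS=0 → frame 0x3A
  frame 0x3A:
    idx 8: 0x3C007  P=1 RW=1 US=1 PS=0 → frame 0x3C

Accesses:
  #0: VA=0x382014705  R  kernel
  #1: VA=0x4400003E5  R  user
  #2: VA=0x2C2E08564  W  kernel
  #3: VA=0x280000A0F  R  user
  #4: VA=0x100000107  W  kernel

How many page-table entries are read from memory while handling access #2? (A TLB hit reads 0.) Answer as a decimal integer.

Per-access translation:
#0 VA=0x382014705 (r,kernel):
  L0 @0x2C[14] → 0x2F007  P=1,RW=1,US=1,PS=0
  L1 @0x2F[16] → 0x32007  P=1,RW=1,US=1,PS=0
  L2 @0x32[20] → 0x34007  P=1,RW=1,US=1,PS=0
  ⇒ phys 0x34705  [3 reads]
#1 VA=0x4400003E5 (r,user):
  L0 @0x2C[17] → 0x37087  P=1,RW=1,US=1,PS=1
  ⇒ phys 0x373E5 (huge @L0)  [1 reads]
#2 VA=0x2C2E08564 (w,kernel):
  L0 @0x2C[11] → 0x39007  P=1,RW=1,US=1,PS=0
  L1 @0x39[23] → 0x3A007  P=1,RW=1,US=1,PS=0
  L2 @0x3A[8] → 0x3C007  P=1,RW=1,US=1,PS=0
  ⇒ phys 0x3C564  [3 reads]
#3 VA=0x280000A0F (r,user):
  L0 @0x2C[10] → 0x73004  P=0,RW=0,US=1,PS=0
  ✗ PAGE_NOT_PRESENT  [1 reads]
#4 VA=0x100000107 (w,kernel):
  L0 @0x2C[4] → 0x7004  P=0,RW=0,US=1,PS=0
  ✗ PAGE_NOT_PRESENT  [1 reads]

Entries read for #2: 3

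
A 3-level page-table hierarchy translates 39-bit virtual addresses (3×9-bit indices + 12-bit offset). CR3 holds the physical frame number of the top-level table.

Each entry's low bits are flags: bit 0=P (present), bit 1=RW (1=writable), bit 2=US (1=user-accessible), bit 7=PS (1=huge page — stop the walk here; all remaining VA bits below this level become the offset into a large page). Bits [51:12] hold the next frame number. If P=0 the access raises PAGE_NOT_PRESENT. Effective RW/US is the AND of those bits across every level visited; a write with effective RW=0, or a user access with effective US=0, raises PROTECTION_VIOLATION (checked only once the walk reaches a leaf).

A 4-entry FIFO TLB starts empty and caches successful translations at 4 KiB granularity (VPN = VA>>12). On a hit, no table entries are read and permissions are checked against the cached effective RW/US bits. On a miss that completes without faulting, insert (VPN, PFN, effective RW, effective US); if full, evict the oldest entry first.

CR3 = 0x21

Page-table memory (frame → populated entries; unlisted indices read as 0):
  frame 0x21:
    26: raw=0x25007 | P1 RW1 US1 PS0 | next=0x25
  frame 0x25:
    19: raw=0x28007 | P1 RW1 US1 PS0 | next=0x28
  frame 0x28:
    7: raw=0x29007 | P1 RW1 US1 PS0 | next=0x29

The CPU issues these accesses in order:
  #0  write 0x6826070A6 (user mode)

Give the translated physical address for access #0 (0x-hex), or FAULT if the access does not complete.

Trace:
#0 VA=0x6826070A6 (w,user):
  L0 @0x21[26] → 0x25007  P=1,RW=1,US=1,PS=0
  L1 @0x25[19] → 0x28007  P=1,RW=1,US=1,PS=0
  L2 @0x28[7] → 0x29007  P=1,RW=1,US=1,PS=0
  ⇒ phys 0x290A6  [3 reads]

Access #0 PA: 0x290A6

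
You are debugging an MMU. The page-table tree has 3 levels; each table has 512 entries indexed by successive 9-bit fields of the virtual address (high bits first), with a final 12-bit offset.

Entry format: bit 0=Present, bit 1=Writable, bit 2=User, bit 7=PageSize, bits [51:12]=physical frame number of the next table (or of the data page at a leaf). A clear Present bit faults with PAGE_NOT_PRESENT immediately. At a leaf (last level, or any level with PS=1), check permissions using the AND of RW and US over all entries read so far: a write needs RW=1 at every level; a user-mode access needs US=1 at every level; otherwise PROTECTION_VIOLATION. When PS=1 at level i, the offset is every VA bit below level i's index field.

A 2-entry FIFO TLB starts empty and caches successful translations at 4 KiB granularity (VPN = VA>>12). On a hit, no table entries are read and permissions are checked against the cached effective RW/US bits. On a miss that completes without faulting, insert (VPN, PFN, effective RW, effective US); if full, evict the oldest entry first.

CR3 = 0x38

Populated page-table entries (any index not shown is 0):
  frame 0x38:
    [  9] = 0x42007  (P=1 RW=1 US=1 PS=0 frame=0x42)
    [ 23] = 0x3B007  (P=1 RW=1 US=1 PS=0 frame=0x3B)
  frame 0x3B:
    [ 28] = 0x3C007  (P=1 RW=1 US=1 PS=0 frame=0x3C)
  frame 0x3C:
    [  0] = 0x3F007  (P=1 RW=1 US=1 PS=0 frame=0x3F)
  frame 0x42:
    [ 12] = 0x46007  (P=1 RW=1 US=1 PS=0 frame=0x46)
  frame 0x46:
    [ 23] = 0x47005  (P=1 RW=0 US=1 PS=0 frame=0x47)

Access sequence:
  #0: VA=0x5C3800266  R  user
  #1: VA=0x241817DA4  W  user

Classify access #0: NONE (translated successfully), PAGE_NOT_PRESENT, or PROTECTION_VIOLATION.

Trace:
#0 VA=0x5C3800266 (r,user):
  [0] read 0x38 idx=23: raw=0x3B007 flags P=1 W=1 U=1 S=0
  [1] read 0x3B idx=28: raw=0x3C007 flags P=1 W=1 U=1 S=0
  [2] read 0x3C idx=0: raw=0x3F007 flags P=1 W=1 U=1 S=0
  ⇒ phys 0x3F266  [3 reads]
#1 VA=0x241817DA4 (w,user):
  [0] read 0x38 idx=9: raw=0x42007 flags P=1 W=1 U=1 S=0
  [1] read 0x42 idx=12: raw=0x46007 flags P=1 W=1 U=1 S=0
  [2] read 0x46 idx=23: raw=0x47005 flags P=1 W=0 U=1 S=0
  ⇒ fault: PROTECTION_VIOLATION  — 3 lookups

Access #0 fault: NONE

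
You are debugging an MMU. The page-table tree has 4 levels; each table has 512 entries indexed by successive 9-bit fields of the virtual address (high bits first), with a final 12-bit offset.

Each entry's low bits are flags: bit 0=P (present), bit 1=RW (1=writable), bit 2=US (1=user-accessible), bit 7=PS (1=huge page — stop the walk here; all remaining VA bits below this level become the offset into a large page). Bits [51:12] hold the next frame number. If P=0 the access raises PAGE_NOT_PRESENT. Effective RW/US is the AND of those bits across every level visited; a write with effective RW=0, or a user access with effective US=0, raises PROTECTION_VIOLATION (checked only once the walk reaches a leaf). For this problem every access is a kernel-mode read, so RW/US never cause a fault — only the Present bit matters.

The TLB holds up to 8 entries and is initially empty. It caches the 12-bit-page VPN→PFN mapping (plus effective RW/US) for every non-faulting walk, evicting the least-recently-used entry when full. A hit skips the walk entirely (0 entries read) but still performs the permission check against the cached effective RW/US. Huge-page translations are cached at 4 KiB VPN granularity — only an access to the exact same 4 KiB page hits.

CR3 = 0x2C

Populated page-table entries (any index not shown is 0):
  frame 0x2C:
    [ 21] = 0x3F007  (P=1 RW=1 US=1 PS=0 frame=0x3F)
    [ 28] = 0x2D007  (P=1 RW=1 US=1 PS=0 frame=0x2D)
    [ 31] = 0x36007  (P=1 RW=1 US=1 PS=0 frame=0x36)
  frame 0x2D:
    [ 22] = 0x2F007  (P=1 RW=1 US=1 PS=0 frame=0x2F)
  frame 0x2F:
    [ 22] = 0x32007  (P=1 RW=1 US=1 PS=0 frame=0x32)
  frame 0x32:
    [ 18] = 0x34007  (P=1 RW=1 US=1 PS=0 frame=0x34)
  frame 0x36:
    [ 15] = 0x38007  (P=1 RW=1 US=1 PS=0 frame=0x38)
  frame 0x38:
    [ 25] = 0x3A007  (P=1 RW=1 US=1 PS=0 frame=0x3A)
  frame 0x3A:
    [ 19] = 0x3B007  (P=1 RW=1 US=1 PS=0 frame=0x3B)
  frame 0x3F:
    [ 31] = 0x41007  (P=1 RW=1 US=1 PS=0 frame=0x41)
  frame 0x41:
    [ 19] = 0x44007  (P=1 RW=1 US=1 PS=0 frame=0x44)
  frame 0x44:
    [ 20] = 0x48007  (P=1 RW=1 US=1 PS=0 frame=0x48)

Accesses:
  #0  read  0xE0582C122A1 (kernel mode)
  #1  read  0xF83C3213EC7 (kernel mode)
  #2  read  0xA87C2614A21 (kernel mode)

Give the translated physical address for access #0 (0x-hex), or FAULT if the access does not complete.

Trace:
#0 VA=0xE0582C122A1 (r,kernel):
  L0: frame=0x2C idx=28 entry=0x2D007 [P=1 RW=1 US=1 PS=0]
  L1: frame=0x2D idx=22 entry=0x2F007 [P=1 RW=1 US=1 PS=0]
  L2: frame=0x2F idx=22 entry=0x32007 [P=1 RW=1 US=1 PS=0]
  L3: frame=0x32 idx=18 entry=0x34007 [P=1 RW=1 US=1 PS=0]
  ⇒ phys 0x342A1  [4 reads]
#1 VA=0xF83C3213EC7 (r,kernel):
  L0: frame=0x2C idx=31 entry=0x36007 [P=1 RW=1 US=1 PS=0]
  L1: frame=0x36 idx=15 entry=0x38007 [P=1 RW=1 US=1 PS=0]
  L2: frame=0x38 idx=25 entry=0x3A007 [P=1 RW=1 US=1 PS=0]
  L3: frame=0x3A idx=19 entry=0x3B007 [P=1 RW=1 US=1 PS=0]
  ⇒ phys 0x3BEC7  [4 reads]
#2 VA=0xA87C2614A21 (r,kernel):
  L0: frame=0x2C idx=21 entry=0x3F007 [P=1 RW=1 US=1 PS=0]
  L1: frame=0x3F idx=31 entry=0x41007 [P=1 RW=1 US=1 PS=0]
  L2: frame=0x41 idx=19 entry=0x44007 [P=1 RW=1 US=1 PS=0]
  L3: frame=0x44 idx=20 entry=0x48007 [P=1 RW=1 US=1 PS=0]
  ⇒ phys 0x48A21  [4 reads]

Access #0 PA: 0x342A1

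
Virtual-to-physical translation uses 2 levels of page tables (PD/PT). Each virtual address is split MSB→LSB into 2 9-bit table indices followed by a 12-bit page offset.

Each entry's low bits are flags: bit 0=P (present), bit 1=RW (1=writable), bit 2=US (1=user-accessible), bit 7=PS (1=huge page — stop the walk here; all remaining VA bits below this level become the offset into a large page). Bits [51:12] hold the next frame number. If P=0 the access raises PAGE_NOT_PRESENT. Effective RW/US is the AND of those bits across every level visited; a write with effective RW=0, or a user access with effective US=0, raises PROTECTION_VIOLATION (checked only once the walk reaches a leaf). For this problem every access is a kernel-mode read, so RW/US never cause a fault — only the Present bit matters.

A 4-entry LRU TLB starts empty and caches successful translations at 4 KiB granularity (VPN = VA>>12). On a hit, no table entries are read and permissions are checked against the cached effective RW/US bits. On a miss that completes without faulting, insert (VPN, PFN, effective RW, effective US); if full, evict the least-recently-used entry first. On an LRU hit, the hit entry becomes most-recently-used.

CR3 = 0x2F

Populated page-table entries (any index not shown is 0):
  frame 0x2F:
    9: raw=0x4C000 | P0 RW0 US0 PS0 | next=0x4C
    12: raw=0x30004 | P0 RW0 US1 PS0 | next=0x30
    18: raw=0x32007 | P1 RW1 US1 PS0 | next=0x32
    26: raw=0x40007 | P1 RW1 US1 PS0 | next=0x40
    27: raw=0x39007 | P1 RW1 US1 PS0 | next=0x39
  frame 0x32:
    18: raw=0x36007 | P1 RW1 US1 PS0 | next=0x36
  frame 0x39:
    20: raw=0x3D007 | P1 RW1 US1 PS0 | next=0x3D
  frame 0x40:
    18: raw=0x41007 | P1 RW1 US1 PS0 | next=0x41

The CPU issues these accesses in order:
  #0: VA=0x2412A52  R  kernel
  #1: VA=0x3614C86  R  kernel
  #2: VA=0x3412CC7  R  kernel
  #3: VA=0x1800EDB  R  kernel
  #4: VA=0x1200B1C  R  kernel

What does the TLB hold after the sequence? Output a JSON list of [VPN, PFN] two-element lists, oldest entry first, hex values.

Trace:
#0 VA=0x2412A52 (r,kernel):
  [0] read 0x2F idx=18: raw=0x32007 flags P=1 W=1 U=1 S=0
  [1] read 0x32 idx=18: raw=0x36007 flags P=1 W=1 U=1 S=0
  ✓ 0x36A52  — 2 lookups
#1 VA=0x3614C86 (r,kernel):
  [0] read 0x2F idx=27: raw=0x39007 flags P=1 W=1 U=1 S=0
  [1] read 0x39 idx=20: raw=0x3D007 flags P=1 W=1 U=1 S=0
  ✓ 0x3DC86  — 2 lookups
#2 VA=0x3412CC7 (r,kernel):
  [0] read 0x2F idx=26: raw=0x40007 flags P=1 W=1 U=1 S=0
  [1] read 0x40 idx=18: raw=0x41007 flags P=1 W=1 U=1 S=0
  ✓ 0x41CC7  — 2 lookups
#3 VA=0x1800EDB (r,kernel):
  [0] read 0x2F idx=12: raw=0x30004 flags P=0 W=0 U=1 S=0
  ⇒ fault: PAGE_NOT_PRESENT  — 1 lookups
#4 VA=0x1200B1C (r,kernel):
  [0] read 0x2F idx=9: raw=0x4C000 flags P=0 W=0 U=0 S=0
  ⇒ fault: PAGE_NOT_PRESENT  — 1 lookups

TLB: [["0x2412", "0x36"], ["0x3614", "0x3D"], ["0x3412", "0x41"]]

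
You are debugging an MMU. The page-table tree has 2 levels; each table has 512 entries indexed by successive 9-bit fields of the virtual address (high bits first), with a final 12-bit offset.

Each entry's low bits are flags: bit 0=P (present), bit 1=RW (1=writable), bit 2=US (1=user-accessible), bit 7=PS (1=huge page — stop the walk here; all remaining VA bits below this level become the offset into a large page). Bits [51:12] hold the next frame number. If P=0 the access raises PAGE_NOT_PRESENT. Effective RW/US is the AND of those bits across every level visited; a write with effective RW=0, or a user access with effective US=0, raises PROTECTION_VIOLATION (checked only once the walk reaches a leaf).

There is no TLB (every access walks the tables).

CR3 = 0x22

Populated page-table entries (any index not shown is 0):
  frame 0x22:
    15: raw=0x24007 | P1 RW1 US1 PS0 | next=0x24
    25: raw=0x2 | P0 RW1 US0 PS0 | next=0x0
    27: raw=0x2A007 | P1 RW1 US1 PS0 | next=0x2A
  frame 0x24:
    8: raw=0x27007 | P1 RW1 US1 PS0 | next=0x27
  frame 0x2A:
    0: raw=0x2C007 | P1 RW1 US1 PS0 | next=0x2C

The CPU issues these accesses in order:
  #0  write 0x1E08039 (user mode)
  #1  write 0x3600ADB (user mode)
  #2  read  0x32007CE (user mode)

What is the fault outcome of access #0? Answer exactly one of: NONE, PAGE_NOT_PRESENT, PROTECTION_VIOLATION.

Per-access translation:
#0 VA=0x1E08039 (w,user):
  lvl0: tbl 0x22, slot 15 ⇒ 0x24007 (P1/RW1/US1/PS0)
  lvl1: tbl 0x24, slot 8 ⇒ 0x27007 (P1/RW1/US1/PS0)
  ⇒ phys 0x27039  [2 reads]
#1 VA=0x3600ADB (w,user):
  lvl0: tbl 0x22, slot 27 ⇒ 0x2A007 (P1/RW1/US1/PS0)
  lvl1: tbl 0x2A, slot 0 ⇒ 0x2C007 (P1/RW1/US1/PS0)
  ⇒ phys 0x2CADB  [2 reads]
#2 VA=0x32007CE (r,user):
  lvl0: tbl 0x22, slot 25 ⇒ 0x2 (P0/RW1/US0/PS0)
  → PAGE_NOT_PRESENT  (1 entries read)

Access #0 fault: NONE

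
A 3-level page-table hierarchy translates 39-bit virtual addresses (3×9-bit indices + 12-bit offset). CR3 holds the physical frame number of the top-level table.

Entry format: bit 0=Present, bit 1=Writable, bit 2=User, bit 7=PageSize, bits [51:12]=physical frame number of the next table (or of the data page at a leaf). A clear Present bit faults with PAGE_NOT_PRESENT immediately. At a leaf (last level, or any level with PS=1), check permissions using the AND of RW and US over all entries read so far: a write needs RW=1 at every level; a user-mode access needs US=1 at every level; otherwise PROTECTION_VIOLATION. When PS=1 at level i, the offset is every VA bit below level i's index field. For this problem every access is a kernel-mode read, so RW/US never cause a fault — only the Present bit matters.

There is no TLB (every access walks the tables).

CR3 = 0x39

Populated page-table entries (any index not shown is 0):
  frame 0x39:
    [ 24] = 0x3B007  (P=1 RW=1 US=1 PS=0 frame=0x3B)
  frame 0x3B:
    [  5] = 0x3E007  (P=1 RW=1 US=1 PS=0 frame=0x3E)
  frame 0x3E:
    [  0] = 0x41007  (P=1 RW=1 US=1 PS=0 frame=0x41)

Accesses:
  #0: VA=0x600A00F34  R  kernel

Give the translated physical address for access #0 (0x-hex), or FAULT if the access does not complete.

Trace:
#0 VA=0x600A00F34 (r,kernel):
  [0] read 0x39 idx=24: raw=0x3B007 flags P=1 W=1 U=1 S=0
  [1] read 0x3B idx=5: raw=0x3E007 flags P=1 W=1 U=1 S=0
  [2] read 0x3E idx=0: raw=0x41007 flags P=1 W=1 U=1 S=0
  ✓ 0x41F34  — 3 lookups

Access #0 PA: 0x41F34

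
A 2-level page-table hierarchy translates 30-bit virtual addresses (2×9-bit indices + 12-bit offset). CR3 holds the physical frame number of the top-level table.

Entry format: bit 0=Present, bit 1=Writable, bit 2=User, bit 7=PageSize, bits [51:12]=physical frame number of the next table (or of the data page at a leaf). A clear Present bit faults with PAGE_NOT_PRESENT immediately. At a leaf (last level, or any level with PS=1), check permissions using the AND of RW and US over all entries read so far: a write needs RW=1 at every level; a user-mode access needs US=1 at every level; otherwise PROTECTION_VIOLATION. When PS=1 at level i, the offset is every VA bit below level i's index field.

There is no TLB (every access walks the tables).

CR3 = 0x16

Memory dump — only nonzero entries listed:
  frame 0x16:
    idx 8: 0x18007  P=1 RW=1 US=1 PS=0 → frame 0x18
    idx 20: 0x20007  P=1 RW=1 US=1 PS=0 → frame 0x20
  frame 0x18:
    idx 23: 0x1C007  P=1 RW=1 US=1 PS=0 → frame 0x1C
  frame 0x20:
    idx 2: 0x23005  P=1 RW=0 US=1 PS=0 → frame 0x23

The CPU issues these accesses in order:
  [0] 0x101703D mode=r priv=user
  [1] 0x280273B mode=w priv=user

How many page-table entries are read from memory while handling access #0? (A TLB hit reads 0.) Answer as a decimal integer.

Walk each access:
#0 VA=0x101703D (r,user):
  lvl0: tbl 0x16, slot 8 ⇒ 0x18007 (P1/RW1/US1/PS0)
  lvl1: tbl 0x18, slot 23 ⇒ 0x1C007 (P1/RW1/US1/PS0)
  → PA=0x1C03D  (2 entries read)
#1 VA=0x280273B (w,user):
  lvl0: tbl 0x16, slot 20 ⇒ 0x20007 (P1/RW1/US1/PS0)
  lvl1: tbl 0x20, slot 2 ⇒ 0x23005 (P1/RW0/US1/PS0)
  → PROTECTION_VIOLATION  (2 entries read)

Entries read for #0: 2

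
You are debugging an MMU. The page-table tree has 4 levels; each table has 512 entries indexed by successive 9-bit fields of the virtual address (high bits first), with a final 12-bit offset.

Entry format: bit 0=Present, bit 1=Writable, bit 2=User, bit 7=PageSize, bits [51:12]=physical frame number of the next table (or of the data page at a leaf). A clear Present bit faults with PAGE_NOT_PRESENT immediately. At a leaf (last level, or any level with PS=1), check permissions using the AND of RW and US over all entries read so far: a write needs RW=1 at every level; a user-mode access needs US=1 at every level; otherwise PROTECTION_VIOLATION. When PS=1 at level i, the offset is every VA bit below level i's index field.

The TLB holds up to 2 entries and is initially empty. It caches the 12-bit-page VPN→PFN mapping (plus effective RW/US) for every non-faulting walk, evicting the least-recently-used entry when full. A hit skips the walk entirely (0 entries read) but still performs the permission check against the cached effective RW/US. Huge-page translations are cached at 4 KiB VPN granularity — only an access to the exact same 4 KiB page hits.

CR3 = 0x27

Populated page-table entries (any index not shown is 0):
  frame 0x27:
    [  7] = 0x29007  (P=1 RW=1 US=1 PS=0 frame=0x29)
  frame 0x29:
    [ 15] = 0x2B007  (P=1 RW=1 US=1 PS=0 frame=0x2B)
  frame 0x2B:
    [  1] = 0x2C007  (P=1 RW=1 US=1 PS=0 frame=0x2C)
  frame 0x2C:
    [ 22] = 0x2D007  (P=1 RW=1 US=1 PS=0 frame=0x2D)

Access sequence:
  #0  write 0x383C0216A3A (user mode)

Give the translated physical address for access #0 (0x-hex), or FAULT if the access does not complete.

Walk each access:
#0 VA=0x383C0216A3A (w,user):
  lvl0: tbl 0x27, slot 7 ⇒ 0x29007 (P1/RW1/US1/PS0)
  lvl1: tbl 0x29, slot 15 ⇒ 0x2B007 (P1/RW1/US1/PS0)
  lvl2: tbl 0x2B, slot 1 ⇒ 0x2C007 (P1/RW1/US1/PS0)
  lvl3: tbl 0x2C, slot 22 ⇒ 0x2D007 (P1/RW1/US1/PS0)
  → PA=0x2DA3A  (4 entries read)

Access #0 PA: 0x2DA3A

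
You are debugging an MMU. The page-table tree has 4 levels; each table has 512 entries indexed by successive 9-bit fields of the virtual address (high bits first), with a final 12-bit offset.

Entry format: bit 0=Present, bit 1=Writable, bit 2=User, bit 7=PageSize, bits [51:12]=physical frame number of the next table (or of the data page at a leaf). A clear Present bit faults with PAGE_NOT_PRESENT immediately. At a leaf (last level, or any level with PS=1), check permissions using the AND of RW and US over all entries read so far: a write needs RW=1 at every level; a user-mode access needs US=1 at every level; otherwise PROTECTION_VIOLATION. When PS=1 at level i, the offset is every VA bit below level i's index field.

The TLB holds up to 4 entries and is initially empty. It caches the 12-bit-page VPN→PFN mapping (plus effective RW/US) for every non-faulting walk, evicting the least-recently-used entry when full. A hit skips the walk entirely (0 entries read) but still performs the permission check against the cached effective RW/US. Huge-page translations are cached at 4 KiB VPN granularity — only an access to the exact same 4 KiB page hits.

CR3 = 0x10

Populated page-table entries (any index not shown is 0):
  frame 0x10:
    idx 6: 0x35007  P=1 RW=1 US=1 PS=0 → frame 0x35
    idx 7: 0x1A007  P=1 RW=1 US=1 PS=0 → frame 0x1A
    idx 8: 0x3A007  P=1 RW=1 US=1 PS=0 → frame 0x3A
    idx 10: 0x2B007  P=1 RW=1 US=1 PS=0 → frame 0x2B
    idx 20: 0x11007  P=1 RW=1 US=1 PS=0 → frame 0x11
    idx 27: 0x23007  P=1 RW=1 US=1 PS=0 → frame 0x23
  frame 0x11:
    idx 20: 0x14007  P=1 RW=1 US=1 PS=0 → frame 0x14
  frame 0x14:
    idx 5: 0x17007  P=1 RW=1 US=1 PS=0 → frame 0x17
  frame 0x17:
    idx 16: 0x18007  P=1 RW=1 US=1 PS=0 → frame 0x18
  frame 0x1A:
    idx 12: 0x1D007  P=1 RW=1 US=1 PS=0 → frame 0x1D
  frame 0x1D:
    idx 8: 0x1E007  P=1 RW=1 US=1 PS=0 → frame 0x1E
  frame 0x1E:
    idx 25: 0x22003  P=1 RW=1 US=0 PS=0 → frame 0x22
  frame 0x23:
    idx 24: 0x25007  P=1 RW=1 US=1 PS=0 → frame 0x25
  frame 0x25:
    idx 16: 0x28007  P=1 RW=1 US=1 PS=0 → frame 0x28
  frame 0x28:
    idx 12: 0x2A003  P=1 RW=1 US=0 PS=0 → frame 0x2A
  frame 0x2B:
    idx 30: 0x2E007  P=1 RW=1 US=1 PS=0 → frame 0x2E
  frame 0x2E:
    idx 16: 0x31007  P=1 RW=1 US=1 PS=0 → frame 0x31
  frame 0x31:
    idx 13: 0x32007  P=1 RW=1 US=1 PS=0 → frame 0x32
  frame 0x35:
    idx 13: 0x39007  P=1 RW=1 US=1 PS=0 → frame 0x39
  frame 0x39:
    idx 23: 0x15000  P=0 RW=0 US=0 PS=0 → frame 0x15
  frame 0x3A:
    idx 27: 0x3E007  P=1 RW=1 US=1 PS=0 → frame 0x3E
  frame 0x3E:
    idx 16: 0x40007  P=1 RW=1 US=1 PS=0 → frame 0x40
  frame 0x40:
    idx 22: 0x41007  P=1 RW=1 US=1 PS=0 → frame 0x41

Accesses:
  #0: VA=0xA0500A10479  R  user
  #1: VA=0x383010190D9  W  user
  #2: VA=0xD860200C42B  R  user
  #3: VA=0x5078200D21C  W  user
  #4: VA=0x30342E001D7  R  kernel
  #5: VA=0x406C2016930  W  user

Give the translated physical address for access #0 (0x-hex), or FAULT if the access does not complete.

Walk each access:
#0 VA=0xA0500A10479 (r,user):
  L0 @0x10[20] → 0x11007  P=1,RW=1,US=1,PS=0
  L1 @0x11[20] → 0x14007  P=1,RW=1,US=1,PS=0
  L2 @0x14[5] → 0x17007  P=1,RW=1,US=1,PS=0
  L3 @0x17[16] → 0x18007  P=1,RW=1,US=1,PS=0
  ⇒ phys 0x18479  [4 reads]
#1 VA=0x383010190D9 (w,user):
  L0 @0x10[7] → 0x1A007  P=1,RW=1,US=1,PS=0
  L1 @0x1A[12] → 0x1D007  P=1,RW=1,US=1,PS=0
  L2 @0x1D[8] → 0x1E007  P=1,RW=1,US=1,PS=0
  L3 @0x1E[25] → 0x22003  P=1,RW=1,US=0,PS=0
  ✗ PROTECTION_VIOLATION  [4 reads]
#2 VA=0xD860200C42B (r,user):
  L0 @0x10[27] → 0x23007  P=1,RW=1,US=1,PS=0
  L1 @0x23[24] → 0x25007  P=1,RW=1,US=1,PS=0
  L2 @0x25[16] → 0x28007  P=1,RW=1,US=1,PS=0
  L3 @0x28[12] → 0x2A003  P=1,RW=1,US=0,PS=0
  ✗ PROTECTION_VIOLATION  [4 reads]
#3 VA=0x5078200D21C (w,user):
  L0 @0x10[10] → 0x2B007  P=1,RW=1,US=1,PS=0
  L1 @0x2B[30] → 0x2E007  P=1,RW=1,US=1,PS=0
  L2 @0x2E[16] → 0x31007  P=1,RW=1,US=1,PS=0
  L3 @0x31[13] → 0x32007  P=1,RW=1,US=1,PS=0
  ⇒ phys 0x3221C  [4 reads]
#4 VA=0x30342E001D7 (r,kernel):
  L0 @0x10[6] → 0x35007  P=1,RW=1,US=1,PS=0
  L1 @0x35[13] → 0x39007  P=1,RW=1,US=1,PS=0
  L2 @0x39[23] → 0x15000  P=0,RW=0,US=0,PS=0
  ✗ PAGE_NOT_PRESENT  [3 reads]
#5 VA=0x406C2016930 (w,user):
  L0 @0x10[8] → 0x3A007  P=1,RW=1,US=1,PS=0
  L1 @0x3A[27] → 0x3E007  P=1,RW=1,US=1,PS=0
  L2 @0x3E[16] → 0x40007  P=1,RW=1,US=1,PS=0
  L3 @0x40[22] → 0x41007  P=1,RW=1,US=1,PS=0
  ⇒ phys 0x41930  [4 reads]

Access #0 PA: 0x18479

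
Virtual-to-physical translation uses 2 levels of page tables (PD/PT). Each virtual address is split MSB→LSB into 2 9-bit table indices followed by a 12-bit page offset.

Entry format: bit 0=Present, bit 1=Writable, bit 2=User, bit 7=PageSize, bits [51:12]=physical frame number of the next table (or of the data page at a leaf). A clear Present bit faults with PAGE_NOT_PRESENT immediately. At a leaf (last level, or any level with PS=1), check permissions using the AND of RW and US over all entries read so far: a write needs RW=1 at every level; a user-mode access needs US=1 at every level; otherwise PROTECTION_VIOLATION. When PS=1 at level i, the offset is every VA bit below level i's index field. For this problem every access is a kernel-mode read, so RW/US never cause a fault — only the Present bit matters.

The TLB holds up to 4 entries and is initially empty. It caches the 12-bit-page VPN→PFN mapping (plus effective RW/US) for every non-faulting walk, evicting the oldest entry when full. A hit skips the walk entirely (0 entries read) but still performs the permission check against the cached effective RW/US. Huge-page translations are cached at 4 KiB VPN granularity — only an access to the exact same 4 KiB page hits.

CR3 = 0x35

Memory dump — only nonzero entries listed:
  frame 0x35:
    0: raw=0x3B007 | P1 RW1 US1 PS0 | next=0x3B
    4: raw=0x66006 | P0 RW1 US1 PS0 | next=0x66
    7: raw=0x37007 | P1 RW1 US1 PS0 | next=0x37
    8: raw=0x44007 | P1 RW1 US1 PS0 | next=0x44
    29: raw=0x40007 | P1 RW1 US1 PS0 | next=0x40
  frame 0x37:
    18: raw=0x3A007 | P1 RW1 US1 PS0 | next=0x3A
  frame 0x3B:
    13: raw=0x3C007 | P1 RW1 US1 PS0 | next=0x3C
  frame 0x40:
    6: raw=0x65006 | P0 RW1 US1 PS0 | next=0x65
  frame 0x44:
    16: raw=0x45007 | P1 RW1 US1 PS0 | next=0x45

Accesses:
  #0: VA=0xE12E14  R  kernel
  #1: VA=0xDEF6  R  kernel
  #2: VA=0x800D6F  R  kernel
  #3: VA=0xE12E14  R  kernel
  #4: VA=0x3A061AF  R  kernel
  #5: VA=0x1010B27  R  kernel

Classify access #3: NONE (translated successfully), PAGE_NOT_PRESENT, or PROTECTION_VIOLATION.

Per-access translation:
#0 VA=0xE12E14 (r,kernel):
  L0: frame=0x35 idx=7 entry=0x37007 [P=1 RW=1 US=1 PS=0]
  L1: frame=0x37 idx=18 entry=0x3A007 [P=1 RW=1 US=1 PS=0]
  ⇒ phys 0x3AE14  [2 reads]
#1 VA=0xDEF6 (r,kernel):
  L0: frame=0x35 idx=0 entry=0x3B007 [P=1 RW=1 US=1 PS=0]
  L1: frame=0x3B idx=13 entry=0x3C007 [P=1 RW=1 US=1 PS=0]
  ⇒ phys 0x3CEF6  [2 reads]
#2 VA=0x800D6F (r,kernel):
  L0: frame=0x35 idx=4 entry=0x66006 [P=0 RW=1 US=1 PS=0]
  ⇒ fault: PAGE_NOT_PRESENT  — 1 lookups
#3 VA=0xE12E14 (r,kernel):
  TLB hit vpn=0xE12 → PA=0x3AE14
#4 VA=0x3A061AF (r,kernel):
  L0: frame=0x35 idx=29 entry=0x40007 [P=1 RW=1 US=1 PS=0]
  L1: frame=0x40 idx=6 entry=0x65006 [P=0 RW=1 US=1 PS=0]
  ⇒ fault: PAGE_NOT_PRESENT  — 2 lookups
#5 VA=0x1010B27 (r,kernel):
  L0: frame=0x35 idx=8 entry=0x44007 [P=1 RW=1 US=1 PS=0]
  L1: frame=0x44 idx=16 entry=0x45007 [P=1 RW=1 US=1 PS=0]
  ⇒ phys 0x45B27  [2 reads]

Access #3 fault: NONE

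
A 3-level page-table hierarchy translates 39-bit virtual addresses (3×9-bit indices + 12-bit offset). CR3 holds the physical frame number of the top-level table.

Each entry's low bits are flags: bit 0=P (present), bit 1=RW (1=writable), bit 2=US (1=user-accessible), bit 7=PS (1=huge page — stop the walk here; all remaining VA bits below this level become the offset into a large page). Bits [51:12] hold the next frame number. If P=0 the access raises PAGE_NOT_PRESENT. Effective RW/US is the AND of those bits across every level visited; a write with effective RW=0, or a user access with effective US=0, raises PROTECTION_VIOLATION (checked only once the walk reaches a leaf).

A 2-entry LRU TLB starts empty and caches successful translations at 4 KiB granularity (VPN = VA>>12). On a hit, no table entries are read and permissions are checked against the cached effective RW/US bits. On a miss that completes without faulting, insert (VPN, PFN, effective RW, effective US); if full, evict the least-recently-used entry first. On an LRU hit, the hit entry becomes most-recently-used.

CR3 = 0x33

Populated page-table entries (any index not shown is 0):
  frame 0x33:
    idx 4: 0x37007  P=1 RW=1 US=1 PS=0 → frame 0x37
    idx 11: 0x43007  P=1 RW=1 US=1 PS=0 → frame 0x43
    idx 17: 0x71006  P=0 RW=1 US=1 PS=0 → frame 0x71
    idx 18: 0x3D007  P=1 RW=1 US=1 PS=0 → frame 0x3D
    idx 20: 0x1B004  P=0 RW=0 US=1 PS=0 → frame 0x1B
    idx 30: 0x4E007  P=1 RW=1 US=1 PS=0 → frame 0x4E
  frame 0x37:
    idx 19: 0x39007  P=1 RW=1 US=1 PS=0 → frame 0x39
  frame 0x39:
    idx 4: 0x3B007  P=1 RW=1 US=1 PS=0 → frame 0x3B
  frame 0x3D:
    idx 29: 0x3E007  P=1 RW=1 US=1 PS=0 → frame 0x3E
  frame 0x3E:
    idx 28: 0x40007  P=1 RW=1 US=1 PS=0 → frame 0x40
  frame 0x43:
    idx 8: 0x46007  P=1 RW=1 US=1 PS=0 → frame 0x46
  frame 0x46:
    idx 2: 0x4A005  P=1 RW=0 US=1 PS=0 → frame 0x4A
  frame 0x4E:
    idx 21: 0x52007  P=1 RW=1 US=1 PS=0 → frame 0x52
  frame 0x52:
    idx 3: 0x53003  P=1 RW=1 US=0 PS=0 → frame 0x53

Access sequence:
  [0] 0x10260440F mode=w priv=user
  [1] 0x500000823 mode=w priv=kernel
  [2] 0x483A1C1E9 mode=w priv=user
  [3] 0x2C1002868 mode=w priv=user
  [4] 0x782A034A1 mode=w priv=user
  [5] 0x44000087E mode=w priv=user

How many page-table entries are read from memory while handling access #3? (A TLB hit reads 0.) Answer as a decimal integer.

Walk each access:
#0 VA=0x10260440F (w,user):
  [0] read 0x33 idx=4: raw=0x37007 flags P=1 W=1 U=1 S=0
  [1] read 0x37 idx=19: raw=0x39007 flags P=1 W=1 U=1 S=0
  [2] read 0x39 idx=4: raw=0x3B007 flags P=1 W=1 U=1 S=0
  ✓ 0x3B40F  — 3 lookups
#1 VA=0x500000823 (w,kernel):
  [0] read 0x33 idx=20: raw=0x1B004 flags P=0 W=0 U=1 S=0
  ⇒ fault: PAGE_NOT_PRESENT  — 1 lookups
#2 VA=0x483A1C1E9 (w,user):
  [0] read 0x33 idx=18: raw=0x3D007 flags P=1 W=1 U=1 S=0
  [1] read 0x3D idx=29: raw=0x3E007 flags P=1 W=1 U=1 S=0
  [2] read 0x3E idx=28: raw=0x40007 flags P=1 W=1 U=1 S=0
  ✓ 0x401E9  — 3 lookups
#3 VA=0x2C1002868 (w,user):
  [0] read 0x33 idx=11: raw=0x43007 flags P=1 W=1 U=1 S=0
  [1] read 0x43 idx=8: raw=0x46007 flags P=1 W=1 U=1 S=0
  [2] read 0x46 idx=2: raw=0x4A005 flags P=1 W=0 U=1 S=0
  ⇒ fault: PROTECTION_VIOLATION  — 3 lookups
#4 VA=0x782A034A1 (w,user):
  [0] read 0x33 idx=30: raw=0x4E007 flags P=1 W=1 U=1 S=0
  [1] read 0x4E idx=21: raw=0x52007 flags P=1 W=1 U=1 S=0
  [2] read 0x52 idx=3: raw=0x53003 flags P=1 W=1 U=0 S=0
  ⇒ fault: PROTECTION_VIOLATION  — 3 lookups
#5 VA=0x44000087E (w,user):
  [0] read 0x33 idx=17: raw=0x71006 flags P=0 W=1 U=1 S=0
  ⇒ fault: PAGE_NOT_PRESENT  — 1 lookups

Entries read for #3: 3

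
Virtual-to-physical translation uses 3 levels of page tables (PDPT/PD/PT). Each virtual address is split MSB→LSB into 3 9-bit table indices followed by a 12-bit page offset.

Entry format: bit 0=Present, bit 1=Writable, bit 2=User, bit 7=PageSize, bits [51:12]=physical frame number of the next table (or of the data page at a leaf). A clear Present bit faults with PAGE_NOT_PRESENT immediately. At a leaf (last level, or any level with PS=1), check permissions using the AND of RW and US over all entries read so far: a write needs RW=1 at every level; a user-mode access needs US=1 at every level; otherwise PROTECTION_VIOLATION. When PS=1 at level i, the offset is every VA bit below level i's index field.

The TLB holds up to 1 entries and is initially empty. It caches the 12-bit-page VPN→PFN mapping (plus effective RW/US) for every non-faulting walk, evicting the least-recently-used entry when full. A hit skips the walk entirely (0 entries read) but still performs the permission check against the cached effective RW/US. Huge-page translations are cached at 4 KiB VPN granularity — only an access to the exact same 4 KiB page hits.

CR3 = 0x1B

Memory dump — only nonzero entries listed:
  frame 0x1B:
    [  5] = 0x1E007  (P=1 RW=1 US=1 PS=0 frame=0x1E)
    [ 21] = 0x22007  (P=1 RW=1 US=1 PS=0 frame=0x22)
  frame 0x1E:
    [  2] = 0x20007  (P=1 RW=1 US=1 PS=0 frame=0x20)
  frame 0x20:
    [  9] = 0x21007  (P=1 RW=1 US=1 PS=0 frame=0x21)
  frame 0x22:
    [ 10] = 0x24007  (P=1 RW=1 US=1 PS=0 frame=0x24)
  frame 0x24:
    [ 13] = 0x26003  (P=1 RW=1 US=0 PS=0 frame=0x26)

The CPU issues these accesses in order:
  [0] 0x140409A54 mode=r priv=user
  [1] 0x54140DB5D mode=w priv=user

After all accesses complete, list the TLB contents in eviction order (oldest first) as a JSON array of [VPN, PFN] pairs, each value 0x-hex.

Per-access translation:
#0 VA=0x140409A54 (r,user):
  L0: frame=0x1B idx=5 entry=0x1E007 [P=1 RW=1 US=1 PS=0]
  L1: frame=0x1E idx=2 entry=0x20007 [P=1 RW=1 US=1 PS=0]
  L2: frame=0x20 idx=9 entry=0x21007 [P=1 RW=1 US=1 PS=0]
  → PA=0x21A54  (3 entries read)
#1 VA=0x54140DB5D (w,user):
  L0: frame=0x1B idx=21 entry=0x22007 [P=1 RW=1 US=1 PS=0]
  L1: frame=0x22 idx=10 entry=0x24007 [P=1 RW=1 US=1 PS=0]
  L2: frame=0x24 idx=13 entry=0x26003 [P=1 RW=1 US=0 PS=0]
  ⇒ fault: PROTECTION_VIOLATION  — 3 lookups

TLB: [["0x140409", "0x21"]]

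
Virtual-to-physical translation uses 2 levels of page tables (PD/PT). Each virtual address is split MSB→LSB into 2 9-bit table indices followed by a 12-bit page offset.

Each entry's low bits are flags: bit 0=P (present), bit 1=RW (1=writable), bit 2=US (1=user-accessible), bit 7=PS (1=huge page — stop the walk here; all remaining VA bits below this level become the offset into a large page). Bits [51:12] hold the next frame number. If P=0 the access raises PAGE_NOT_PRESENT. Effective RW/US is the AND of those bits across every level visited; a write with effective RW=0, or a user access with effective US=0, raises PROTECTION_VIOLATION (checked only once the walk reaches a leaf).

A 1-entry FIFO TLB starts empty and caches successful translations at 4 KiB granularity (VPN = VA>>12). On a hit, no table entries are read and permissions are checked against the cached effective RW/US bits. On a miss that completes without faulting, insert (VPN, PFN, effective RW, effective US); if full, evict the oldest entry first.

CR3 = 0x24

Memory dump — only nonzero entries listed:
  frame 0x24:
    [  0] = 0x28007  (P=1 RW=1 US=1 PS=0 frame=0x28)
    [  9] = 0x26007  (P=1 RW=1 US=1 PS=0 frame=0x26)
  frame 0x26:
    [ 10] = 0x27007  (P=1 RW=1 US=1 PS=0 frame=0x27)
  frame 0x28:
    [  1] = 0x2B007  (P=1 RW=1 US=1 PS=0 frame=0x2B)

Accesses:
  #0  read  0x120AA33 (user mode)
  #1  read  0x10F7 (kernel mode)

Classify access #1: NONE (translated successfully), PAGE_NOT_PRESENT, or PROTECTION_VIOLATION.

Trace:
#0 VA=0x120AA33 (r,user):
  [0] read 0x24 idx=9: raw=0x26007 flags P=1 W=1 U=1 S=0
  [1] read 0x26 idx=10: raw=0x27007 flags P=1 W=1 U=1 S=0
  ✓ 0x27A33  — 2 lookups
#1 VA=0x10F7 (r,kernel):
  [0] read 0x24 idx=0: raw=0x28007 flags P=1 W=1 U=1 S=0
  [1] read 0x28 idx=1: raw=0x2B007 flags P=1 W=1 U=1 S=0
  ✓ 0x2B0F7  — 2 lookups

Access #1 fault: NONE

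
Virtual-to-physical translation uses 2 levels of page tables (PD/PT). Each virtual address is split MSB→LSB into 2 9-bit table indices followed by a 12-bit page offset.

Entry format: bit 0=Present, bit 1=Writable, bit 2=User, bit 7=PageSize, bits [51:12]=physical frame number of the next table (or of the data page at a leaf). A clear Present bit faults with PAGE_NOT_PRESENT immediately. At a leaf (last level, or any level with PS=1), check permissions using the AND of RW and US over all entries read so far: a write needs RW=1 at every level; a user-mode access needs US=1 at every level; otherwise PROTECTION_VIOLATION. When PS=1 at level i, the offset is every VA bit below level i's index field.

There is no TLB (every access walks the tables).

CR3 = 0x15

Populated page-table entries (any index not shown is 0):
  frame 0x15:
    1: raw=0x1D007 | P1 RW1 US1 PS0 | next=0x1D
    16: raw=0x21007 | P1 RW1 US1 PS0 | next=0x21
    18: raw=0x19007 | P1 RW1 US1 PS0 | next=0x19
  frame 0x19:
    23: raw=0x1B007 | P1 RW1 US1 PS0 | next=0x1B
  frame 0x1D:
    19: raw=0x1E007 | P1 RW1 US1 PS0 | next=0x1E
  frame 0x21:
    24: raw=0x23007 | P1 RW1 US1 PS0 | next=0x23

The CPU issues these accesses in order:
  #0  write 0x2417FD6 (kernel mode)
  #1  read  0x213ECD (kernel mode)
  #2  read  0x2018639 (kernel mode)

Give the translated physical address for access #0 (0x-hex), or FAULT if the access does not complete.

Walk each access:
#0 VA=0x2417FD6 (w,kernel):
  lvl0: tbl 0x15, slot 18 ⇒ 0x19007 (P1/RW1/US1/PS0)
  lvl1: tbl 0x19, slot 23 ⇒ 0x1B007 (P1/RW1/US1/PS0)
  ✓ 0x1BFD6  — 2 lookups
#1 VA=0x213ECD (r,kernel):
  lvl0: tbl 0x15, slot 1 ⇒ 0x1D007 (P1/RW1/US1/PS0)
  lvl1: tbl 0x1D, slot 19 ⇒ 0x1E007 (P1/RW1/US1/PS0)
  ✓ 0x1EECD  — 2 lookups
#2 VA=0x2018639 (r,kernel):
  lvl0: tbl 0x15, slot 16 ⇒ 0x21007 (P1/RW1/US1/PS0)
  lvl1: tbl 0x21, slot 24 ⇒ 0x23007 (P1/RW1/US1/PS0)
  ✓ 0x23639  — 2 lookups

Access #0 PA: 0x1BFD6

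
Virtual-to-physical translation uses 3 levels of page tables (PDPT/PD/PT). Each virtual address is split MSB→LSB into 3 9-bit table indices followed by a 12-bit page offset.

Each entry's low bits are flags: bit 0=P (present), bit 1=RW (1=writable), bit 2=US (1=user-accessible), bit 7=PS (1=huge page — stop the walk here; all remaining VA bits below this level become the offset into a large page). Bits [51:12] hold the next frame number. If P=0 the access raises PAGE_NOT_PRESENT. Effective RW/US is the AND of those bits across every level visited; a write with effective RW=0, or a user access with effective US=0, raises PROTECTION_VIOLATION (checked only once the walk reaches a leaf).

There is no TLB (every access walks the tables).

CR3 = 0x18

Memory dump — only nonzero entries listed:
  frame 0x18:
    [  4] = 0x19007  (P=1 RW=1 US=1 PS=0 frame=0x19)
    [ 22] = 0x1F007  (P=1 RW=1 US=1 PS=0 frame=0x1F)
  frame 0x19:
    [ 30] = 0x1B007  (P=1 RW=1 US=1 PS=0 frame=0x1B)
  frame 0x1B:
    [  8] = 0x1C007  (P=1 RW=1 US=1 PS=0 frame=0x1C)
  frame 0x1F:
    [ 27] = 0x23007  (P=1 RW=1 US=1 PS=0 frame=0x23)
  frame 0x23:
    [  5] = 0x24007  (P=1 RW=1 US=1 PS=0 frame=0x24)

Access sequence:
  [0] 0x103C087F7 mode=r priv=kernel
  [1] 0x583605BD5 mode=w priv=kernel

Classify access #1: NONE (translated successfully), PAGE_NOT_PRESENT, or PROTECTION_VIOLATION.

Trace:
#0 VA=0x103C087F7 (r,kernel):
  L0 @0x18[4] → 0x19007  P=1,RW=1,US=1,PS=0
  L1 @0x19[30] → 0x1B007  P=1,RW=1,US=1,PS=0
  L2 @0x1B[8] → 0x1C007  P=1,RW=1,US=1,PS=0
  ⇒ phys 0x1C7F7  [3 reads]
#1 VA=0x583605BD5 (w,kernel):
  L0 @0x18[22] → 0x1F007  P=1,RW=1,US=1,PS=0
  L1 @0x1F[27] → 0x23007  P=1,RW=1,US=1,PS=0
  L2 @0x23[5] → 0x24007  P=1,RW=1,US=1,PS=0
  ⇒ phys 0x24BD5  [3 reads]

Access #1 fault: NONE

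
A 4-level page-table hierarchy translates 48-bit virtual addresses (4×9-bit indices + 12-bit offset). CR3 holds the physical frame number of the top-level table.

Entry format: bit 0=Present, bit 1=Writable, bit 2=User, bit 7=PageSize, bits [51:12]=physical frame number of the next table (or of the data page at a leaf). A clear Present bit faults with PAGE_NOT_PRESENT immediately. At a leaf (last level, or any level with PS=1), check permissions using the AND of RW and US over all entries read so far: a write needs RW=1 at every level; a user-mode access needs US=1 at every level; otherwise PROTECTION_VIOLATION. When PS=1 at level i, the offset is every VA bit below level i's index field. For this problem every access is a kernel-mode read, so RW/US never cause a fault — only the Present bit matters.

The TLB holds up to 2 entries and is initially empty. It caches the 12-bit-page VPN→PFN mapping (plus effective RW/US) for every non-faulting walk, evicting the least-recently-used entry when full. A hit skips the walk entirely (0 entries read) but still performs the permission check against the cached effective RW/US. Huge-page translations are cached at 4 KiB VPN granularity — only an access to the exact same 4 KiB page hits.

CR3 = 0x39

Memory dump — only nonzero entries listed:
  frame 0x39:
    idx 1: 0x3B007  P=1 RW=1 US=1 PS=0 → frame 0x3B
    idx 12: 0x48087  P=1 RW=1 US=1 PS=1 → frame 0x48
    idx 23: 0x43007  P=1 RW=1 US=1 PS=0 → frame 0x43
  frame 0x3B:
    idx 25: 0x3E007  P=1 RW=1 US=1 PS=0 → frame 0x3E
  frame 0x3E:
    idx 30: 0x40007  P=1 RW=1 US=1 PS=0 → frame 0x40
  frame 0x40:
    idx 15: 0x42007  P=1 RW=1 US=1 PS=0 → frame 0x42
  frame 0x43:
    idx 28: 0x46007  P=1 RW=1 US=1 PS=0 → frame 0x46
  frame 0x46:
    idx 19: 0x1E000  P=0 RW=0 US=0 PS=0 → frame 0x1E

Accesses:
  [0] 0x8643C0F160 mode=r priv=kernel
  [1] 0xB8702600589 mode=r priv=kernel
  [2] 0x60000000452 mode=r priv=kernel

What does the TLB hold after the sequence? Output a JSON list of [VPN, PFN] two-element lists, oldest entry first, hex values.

Walk each access:
#0 VA=0x8643C0F160 (r,kernel):
  L0: frame=0x39 idx=1 entry=0x3B007 [P=1 RW=1 US=1 PS=0]
  L1: frame=0x3B idx=25 entry=0x3E007 [P=1 RW=1 US=1 PS=0]
  L2: frame=0x3E idx=30 entry=0x40007 [P=1 RW=1 US=1 PS=0]
  L3: frame=0x40 idx=15 entry=0x42007 [P=1 RW=1 US=1 PS=0]
  ✓ 0x42160  — 4 lookups
#1 VA=0xB8702600589 (r,kernel):
  L0: frame=0x39 idx=23 entry=0x43007 [P=1 RW=1 US=1 PS=0]
  L1: frame=0x43 idx=28 entry=0x46007 [P=1 RW=1 US=1 PS=0]
  L2: frame=0x46 idx=19 entry=0x1E000 [P=0 RW=0 US=0 PS=0]
  ✗ PAGE_NOT_PRESENT  [3 reads]
#2 VA=0x60000000452 (r,kernel):
  L0: frame=0x39 idx=12 entry=0x48087 [P=1 RW=1 US=1 PS=1]
  ✓ 0x48452 (huge @L0)  — 1 lookups

TLB: [["0x8643C0F", "0x42"], ["0x60000000", "0x48"]]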